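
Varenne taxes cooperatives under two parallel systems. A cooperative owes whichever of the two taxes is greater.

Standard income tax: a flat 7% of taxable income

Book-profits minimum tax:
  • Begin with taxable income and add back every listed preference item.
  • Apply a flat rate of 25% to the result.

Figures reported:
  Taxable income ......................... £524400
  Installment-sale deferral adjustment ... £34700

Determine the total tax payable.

£139775

Book-profits minimum tax:
  Adjusted income: £524400 + £34700 = £559100
  £559100 × 25% = £139775

Standard income tax:
  £524400 × 7% = £36708

£139775 > £36708, so the book-profits minimum tax is the binding amount.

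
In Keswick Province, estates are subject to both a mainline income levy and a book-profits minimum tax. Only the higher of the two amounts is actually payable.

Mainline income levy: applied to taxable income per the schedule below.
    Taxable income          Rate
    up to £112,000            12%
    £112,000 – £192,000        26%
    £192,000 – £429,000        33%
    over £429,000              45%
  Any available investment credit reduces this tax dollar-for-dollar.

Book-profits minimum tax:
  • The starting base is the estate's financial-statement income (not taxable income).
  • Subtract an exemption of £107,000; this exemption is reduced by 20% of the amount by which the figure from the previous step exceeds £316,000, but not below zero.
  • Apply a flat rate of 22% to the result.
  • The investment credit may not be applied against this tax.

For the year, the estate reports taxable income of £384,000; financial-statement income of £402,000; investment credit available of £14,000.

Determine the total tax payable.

£83,600

Book-profits minimum tax:
  Base (financial-statement income): £402,000
  Exemption: £107,000 − 20% × (£402,000 − £316,000) = £107,000 − £17,200 = £89,800
  Base: £402,000 − £89,800 = £312,200
  £312,200 × 22% = £68,684

Mainline income levy:
  £112,000 × 12% = £13,440
  £80,000 × 26% = £20,800
  £192,000 × 33% = £63,360
  → £97,600
  Less investment credit £14,000 → £83,600

£83,600 > £68,684, so the mainline income levy governs.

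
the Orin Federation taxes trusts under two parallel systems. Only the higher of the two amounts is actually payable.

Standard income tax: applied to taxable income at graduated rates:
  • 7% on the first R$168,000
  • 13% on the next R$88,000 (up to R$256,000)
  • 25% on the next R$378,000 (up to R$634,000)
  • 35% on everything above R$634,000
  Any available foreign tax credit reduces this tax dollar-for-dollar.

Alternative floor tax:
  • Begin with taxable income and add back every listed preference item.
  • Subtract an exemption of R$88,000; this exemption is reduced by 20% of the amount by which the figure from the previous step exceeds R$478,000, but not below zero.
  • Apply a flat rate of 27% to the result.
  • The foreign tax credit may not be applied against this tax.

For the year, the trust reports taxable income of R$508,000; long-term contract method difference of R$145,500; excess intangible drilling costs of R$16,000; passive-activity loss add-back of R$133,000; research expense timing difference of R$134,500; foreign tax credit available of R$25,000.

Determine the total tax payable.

Standard income tax:
  R$168,000 × 7% = R$11,760
  R$88,000 × 13% = R$11,440
  R$252,000 × 25% = R$63,000
  → R$86,200
  Less foreign tax credit R$25,000 → R$61,200

Alternative floor tax:
  Adjusted income: R$508,000 + R$145,500 + R$16,000 + R$133,000 + R$134,500 = R$937,000
  Exemption: 20% × (R$937,000 − R$478,000) = R$91,800 ≥ R$88,000, so the exemption is fully phased out
  Base: R$937,000 − R$0 = R$937,000
  R$937,000 × 27% = R$252,990

R$252,990 > R$61,200, so the alternative floor tax is the binding amount.

R$252,990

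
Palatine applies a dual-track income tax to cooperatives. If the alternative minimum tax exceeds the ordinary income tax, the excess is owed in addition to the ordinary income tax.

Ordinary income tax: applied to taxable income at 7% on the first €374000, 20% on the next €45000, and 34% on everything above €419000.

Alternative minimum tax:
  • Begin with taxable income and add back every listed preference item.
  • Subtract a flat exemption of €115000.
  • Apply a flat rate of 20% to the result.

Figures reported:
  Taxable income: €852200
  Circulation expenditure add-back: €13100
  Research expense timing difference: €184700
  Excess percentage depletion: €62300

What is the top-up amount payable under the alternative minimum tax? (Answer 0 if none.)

€16992

Ordinary income tax:
  €374000 × 7% = €26180
  €45000 × 20% = €9000
  €433200 × 34% = €147288
  → €182468

Alternative minimum tax:
  Adjusted income: €852200 + €13100 + €184700 + €62300 = €1112300
  Less exemption €115000 → base €997300
  €997300 × 20% = €199460

Excess of alternative minimum tax over ordinary income tax: €199460 − €182468 = €16992.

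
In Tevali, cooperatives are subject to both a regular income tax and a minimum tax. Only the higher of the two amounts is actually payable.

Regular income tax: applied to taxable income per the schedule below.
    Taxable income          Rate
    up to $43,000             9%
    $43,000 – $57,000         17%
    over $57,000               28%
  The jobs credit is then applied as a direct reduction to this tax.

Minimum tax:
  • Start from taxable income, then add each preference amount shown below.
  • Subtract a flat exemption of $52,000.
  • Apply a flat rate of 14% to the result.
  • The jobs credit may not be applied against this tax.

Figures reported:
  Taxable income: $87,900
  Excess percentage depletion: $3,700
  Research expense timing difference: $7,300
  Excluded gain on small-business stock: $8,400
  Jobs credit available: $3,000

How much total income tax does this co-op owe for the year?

$11,902

Minimum tax:
  Adjusted income: $87,900 + $3,700 + $7,300 + $8,400 = $107,300
  Less exemption $52,000 → base $55,300
  $55,300 × 14% = $7,742

Regular income tax:
  $43,000 × 9% = $3,870
  $14,000 × 17% = $2,380
  $30,900 × 28% = $8,652
  → $14,902
  Less jobs credit $3,000 → $11,902

$11,902 > $7,742, so the regular income tax governs.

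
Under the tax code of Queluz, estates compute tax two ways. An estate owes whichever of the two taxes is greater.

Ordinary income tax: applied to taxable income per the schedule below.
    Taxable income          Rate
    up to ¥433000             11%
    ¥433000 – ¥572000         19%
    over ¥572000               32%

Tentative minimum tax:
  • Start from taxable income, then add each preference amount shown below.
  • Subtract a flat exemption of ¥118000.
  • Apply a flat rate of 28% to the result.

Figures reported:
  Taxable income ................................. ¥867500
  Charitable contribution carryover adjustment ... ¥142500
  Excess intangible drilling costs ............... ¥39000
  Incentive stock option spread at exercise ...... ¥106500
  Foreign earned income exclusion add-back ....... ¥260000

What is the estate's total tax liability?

Tentative minimum tax:
  Adjusted income: ¥867500 + ¥142500 + ¥39000 + ¥106500 + ¥260000 = ¥1415500
  Less exemption ¥118000 → base ¥1297500
  ¥1297500 × 28% = ¥363300

Ordinary income tax:
  ¥433000 × 11% = ¥47630
  ¥139000 × 19% = ¥26410
  ¥295500 × 32% = ¥94560
  → ¥168600

¥363300 > ¥168600, so the tentative minimum tax is the binding amount.

¥363300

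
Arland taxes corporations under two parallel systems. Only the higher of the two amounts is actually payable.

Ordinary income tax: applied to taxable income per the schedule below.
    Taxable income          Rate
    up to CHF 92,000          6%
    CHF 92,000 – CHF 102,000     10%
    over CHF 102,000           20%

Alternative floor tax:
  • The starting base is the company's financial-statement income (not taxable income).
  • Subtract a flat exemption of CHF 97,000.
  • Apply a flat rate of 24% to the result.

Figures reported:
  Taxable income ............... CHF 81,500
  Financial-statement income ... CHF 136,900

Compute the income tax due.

Ordinary income tax:
  CHF 81,500 × 6% = CHF 4,890

Alternative floor tax:
  Base (financial-statement income): CHF 136,900
  Less exemption CHF 97,000 → base CHF 39,900
  CHF 39,900 × 24% = CHF 9,576

CHF 9,576 > CHF 4,890, so the alternative floor tax is the binding amount.

CHF 9,576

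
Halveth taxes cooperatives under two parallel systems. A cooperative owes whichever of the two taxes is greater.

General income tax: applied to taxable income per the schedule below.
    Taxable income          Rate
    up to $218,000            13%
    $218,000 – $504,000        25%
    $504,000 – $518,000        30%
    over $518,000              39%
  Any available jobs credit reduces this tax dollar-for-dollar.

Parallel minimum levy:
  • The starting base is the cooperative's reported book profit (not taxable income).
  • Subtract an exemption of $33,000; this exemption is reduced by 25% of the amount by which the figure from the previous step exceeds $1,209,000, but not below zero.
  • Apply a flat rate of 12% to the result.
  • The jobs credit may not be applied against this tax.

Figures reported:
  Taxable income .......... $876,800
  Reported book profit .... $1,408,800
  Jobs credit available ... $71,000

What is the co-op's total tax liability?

$172,972

General income tax:
  $218,000 × 13% = $28,340
  $286,000 × 25% = $71,500
  $14,000 × 30% = $4,200
  $358,800 × 39% = $139,932
  → $243,972
  Less jobs credit $71,000 → $172,972

Parallel minimum levy:
  Base (reported book profit): $1,408,800
  Exemption: 25% × ($1,408,800 − $1,209,000) = $49,950 ≥ $33,000, so the exemption is fully phased out
  Base: $1,408,800 − $0 = $1,408,800
  $1,408,800 × 12% = $169,056

$172,972 > $169,056, so the general income tax governs.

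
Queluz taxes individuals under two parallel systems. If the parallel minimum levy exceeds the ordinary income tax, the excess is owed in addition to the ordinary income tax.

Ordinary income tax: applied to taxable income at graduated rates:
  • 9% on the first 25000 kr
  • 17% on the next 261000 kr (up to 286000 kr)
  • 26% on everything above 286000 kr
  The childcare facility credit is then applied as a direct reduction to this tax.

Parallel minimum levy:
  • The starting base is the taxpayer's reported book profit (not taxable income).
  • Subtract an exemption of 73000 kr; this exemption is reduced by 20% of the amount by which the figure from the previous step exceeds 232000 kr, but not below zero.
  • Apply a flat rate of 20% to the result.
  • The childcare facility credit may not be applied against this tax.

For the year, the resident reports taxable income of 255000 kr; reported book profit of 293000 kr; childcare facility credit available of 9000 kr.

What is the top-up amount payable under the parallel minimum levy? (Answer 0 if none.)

14090 kr

Ordinary income tax:
  25000 kr × 9% = 2250 kr
  230000 kr × 17% = 39100 kr
  → 41350 kr
  Less childcare facility credit 9000 kr → 32350 kr

Parallel minimum levy:
  Base (reported book profit): 293000 kr
  Exemption: 73000 kr − 20% × (293000 kr − 232000 kr) = 73000 kr − 12200 kr = 60800 kr
  Base: 293000 kr − 60800 kr = 232200 kr
  232200 kr × 20% = 46440 kr

Excess of parallel minimum levy over ordinary income tax: 46440 kr − 32350 kr = 14090 kr.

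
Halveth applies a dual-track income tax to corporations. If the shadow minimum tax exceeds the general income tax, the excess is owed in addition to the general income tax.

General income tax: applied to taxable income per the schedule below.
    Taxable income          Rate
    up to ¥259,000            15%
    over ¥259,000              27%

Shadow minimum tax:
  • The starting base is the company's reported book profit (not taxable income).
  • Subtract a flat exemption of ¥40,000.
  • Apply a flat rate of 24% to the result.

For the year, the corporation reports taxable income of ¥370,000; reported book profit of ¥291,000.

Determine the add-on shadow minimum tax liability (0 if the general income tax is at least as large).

¥0

General income tax:
  ¥259,000 × 15% = ¥38,850
  ¥111,000 × 27% = ¥29,970
  → ¥68,820

Shadow minimum tax:
  Base (reported book profit): ¥291,000
  Less exemption ¥40,000 → base ¥251,000
  ¥251,000 × 24% = ¥60,240

¥60,240 ≤ ¥68,820, so no add-on is due.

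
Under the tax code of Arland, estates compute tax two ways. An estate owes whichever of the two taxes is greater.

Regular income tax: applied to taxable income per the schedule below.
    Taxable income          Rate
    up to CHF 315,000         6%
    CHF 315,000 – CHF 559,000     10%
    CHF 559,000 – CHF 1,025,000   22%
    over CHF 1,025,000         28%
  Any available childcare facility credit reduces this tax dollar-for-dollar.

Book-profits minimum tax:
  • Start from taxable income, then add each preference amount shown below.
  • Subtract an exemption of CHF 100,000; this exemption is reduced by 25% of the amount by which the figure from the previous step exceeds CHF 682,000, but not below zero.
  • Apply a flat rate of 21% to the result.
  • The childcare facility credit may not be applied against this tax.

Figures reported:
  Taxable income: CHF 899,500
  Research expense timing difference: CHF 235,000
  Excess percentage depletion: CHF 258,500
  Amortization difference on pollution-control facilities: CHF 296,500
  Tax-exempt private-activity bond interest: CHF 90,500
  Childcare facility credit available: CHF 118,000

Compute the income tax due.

Book-profits minimum tax:
  Adjusted income: CHF 899,500 + CHF 235,000 + CHF 258,500 + CHF 296,500 + CHF 90,500 = CHF 1,780,000
  Exemption: 25% × (CHF 1,780,000 − CHF 682,000) = CHF 274,500 ≥ CHF 100,000, so the exemption is fully phased out
  Base: CHF 1,780,000 − CHF 0 = CHF 1,780,000
  CHF 1,780,000 × 21% = CHF 373,800

Regular income tax:
  CHF 315,000 × 6% = CHF 18,900
  CHF 244,000 × 10% = CHF 24,400
  CHF 340,500 × 22% = CHF 74,910
  → CHF 118,210
  Less childcare facility credit CHF 118,000 → CHF 210

CHF 373,800 > CHF 210, so the book-profits minimum tax is the binding amount.

CHF 373,800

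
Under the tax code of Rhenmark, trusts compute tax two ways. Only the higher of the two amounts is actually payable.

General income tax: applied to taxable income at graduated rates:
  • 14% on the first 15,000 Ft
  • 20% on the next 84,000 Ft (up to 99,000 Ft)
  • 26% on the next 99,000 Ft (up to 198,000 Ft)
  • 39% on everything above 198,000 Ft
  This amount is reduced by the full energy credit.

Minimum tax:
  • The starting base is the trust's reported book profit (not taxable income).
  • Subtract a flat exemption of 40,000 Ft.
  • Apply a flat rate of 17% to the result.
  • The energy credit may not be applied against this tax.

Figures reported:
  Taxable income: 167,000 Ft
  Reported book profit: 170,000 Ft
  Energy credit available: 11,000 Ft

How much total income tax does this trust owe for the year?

Minimum tax:
  Base (reported book profit): 170,000 Ft
  Less exemption 40,000 Ft → base 130,000 Ft
  130,000 Ft × 17% = 22,100 Ft

General income tax:
  15,000 Ft × 14% = 2,100 Ft
  84,000 Ft × 20% = 16,800 Ft
  68,000 Ft × 26% = 17,680 Ft
  → 36,580 Ft
  Less energy credit 11,000 Ft → 25,580 Ft

25,580 Ft > 22,100 Ft, so the general income tax governs.

25,580 Ft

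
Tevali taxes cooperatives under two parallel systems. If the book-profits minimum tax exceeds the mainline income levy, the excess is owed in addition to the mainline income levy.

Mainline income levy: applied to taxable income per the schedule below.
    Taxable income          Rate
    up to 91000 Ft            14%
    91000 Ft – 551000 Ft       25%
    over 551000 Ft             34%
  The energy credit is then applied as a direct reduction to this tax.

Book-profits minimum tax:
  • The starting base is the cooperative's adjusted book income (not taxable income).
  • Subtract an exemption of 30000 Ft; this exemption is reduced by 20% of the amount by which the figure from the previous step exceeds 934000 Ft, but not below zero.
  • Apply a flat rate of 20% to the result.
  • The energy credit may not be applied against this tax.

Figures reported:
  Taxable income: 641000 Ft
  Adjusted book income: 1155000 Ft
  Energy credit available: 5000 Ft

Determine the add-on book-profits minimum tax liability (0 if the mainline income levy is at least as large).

Mainline income levy:
  91000 Ft × 14% = 12740 Ft
  460000 Ft × 25% = 115000 Ft
  90000 Ft × 34% = 30600 Ft
  → 158340 Ft
  Less energy credit 5000 Ft → 153340 Ft

Book-profits minimum tax:
  Base (adjusted book income): 1155000 Ft
  Exemption: 20% × (1155000 Ft − 934000 Ft) = 44200 Ft ≥ 30000 Ft, so the exemption is fully phased out
  Base: 1155000 Ft − 0 Ft = 1155000 Ft
  1155000 Ft × 20% = 231000 Ft

Excess of book-profits minimum tax over mainline income levy: 231000 Ft − 153340 Ft = 77660 Ft.

77660 Ft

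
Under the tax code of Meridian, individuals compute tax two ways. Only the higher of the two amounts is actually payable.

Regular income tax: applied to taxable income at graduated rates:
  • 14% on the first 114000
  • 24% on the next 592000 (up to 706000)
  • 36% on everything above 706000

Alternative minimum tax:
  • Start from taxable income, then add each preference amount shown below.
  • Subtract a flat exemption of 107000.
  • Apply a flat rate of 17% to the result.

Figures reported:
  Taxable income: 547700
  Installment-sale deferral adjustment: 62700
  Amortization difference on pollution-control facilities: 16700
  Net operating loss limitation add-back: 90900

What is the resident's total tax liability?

Regular income tax:
  114000 × 14% = 15960
  433700 × 24% = 104088
  → 120048

Alternative minimum tax:
  Adjusted income: 547700 + 62700 + 16700 + 90900 = 718000
  Less exemption 107000 → base 611000
  611000 × 17% = 103870

120048 > 103870, so the regular income tax governs.

120048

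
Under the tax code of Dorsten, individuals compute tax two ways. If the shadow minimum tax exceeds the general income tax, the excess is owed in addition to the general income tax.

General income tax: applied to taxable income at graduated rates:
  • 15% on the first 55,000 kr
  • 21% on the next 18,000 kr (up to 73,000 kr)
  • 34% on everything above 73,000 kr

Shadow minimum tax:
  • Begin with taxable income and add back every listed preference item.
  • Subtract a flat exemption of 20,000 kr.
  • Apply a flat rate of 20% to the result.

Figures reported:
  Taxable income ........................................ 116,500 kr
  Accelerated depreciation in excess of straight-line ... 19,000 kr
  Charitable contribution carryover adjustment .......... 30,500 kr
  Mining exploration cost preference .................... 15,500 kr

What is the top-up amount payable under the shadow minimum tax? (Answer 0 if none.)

5,480 kr

General income tax:
  55,000 kr × 15% = 8,250 kr
  18,000 kr × 21% = 3,780 kr
  43,500 kr × 34% = 14,790 kr
  → 26,820 kr

Shadow minimum tax:
  Adjusted income: 116,500 kr + 19,000 kr + 30,500 kr + 15,500 kr = 181,500 kr
  Less exemption 20,000 kr → base 161,500 kr
  161,500 kr × 20% = 32,300 kr

Excess of shadow minimum tax over general income tax: 32,300 kr − 26,820 kr = 5,480 kr.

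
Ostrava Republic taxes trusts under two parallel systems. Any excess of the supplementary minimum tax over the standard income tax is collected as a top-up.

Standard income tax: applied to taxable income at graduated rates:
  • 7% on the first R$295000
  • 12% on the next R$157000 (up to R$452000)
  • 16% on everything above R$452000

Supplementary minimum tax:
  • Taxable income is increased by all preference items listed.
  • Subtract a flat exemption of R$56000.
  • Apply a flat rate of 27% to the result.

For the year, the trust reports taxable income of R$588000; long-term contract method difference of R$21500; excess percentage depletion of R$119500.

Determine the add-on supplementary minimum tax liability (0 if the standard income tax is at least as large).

R$120460

Supplementary minimum tax:
  Adjusted income: R$588000 + R$21500 + R$119500 = R$729000
  Less exemption R$56000 → base R$673000
  R$673000 × 27% = R$181710

Standard income tax:
  R$295000 × 7% = R$20650
  R$157000 × 12% = R$18840
  R$136000 × 16% = R$21760
  → R$61250

Excess of supplementary minimum tax over standard income tax: R$181710 − R$61250 = R$120460.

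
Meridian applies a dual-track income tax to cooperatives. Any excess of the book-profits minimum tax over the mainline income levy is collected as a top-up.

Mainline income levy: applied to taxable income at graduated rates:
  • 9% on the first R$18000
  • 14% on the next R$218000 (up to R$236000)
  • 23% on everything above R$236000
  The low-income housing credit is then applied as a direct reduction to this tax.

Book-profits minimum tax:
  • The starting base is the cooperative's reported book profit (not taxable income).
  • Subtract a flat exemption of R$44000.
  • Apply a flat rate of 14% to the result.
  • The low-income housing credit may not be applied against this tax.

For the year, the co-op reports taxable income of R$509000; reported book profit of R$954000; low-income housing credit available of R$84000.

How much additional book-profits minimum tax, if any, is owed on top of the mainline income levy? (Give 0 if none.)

R$116470

Book-profits minimum tax:
  Base (reported book profit): R$954000
  Less exemption R$44000 → base R$910000
  R$910000 × 14% = R$127400

Mainline income levy:
  R$18000 × 9% = R$1620
  R$218000 × 14% = R$30520
  R$273000 × 23% = R$62790
  → R$94930
  Less low-income housing credit R$84000 → R$10930

Excess of book-profits minimum tax over mainline income levy: R$127400 − R$10930 = R$116470.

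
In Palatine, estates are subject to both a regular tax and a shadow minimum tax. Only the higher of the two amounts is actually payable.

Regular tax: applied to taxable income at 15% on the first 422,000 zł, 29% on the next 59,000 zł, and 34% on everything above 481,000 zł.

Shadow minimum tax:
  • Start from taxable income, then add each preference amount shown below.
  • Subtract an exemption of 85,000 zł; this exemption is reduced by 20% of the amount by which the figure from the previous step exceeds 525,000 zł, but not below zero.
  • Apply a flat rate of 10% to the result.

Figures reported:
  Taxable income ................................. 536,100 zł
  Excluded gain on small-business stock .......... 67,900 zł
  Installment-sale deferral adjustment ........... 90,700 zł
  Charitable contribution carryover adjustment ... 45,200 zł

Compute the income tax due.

Shadow minimum tax:
  Adjusted income: 536,100 zł + 67,900 zł + 90,700 zł + 45,200 zł = 739,900 zł
  Exemption: 85,000 zł − 20% × (739,900 zł − 525,000 zł) = 85,000 zł − 42,980 zł = 42,020 zł
  Base: 739,900 zł − 42,020 zł = 697,880 zł
  697,880 zł × 10% = 69,788 zł

Regular tax:
  422,000 zł × 15% = 63,300 zł
  59,000 zł × 29% = 17,110 zł
  55,100 zł × 34% = 18,734 zł
  → 99,144 zł

99,144 zł > 69,788 zł, so the regular tax governs.

99,144 zł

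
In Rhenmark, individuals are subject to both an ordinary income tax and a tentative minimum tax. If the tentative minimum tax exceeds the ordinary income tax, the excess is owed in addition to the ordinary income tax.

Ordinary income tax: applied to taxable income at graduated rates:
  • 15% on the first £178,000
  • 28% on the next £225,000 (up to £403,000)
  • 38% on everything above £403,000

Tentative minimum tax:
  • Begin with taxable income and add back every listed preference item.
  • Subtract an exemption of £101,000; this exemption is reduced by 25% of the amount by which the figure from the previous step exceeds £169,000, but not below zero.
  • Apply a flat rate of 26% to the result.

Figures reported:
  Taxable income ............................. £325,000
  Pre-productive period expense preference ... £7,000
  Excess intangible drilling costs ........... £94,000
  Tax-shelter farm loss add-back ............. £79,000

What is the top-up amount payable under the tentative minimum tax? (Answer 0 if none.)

Ordinary income tax:
  £178,000 × 15% = £26,700
  £147,000 × 28% = £41,160
  → £67,860

Tentative minimum tax:
  Adjusted income: £325,000 + £7,000 + £94,000 + £79,000 = £505,000
  Exemption: £101,000 − 25% × (£505,000 − £169,000) = £101,000 − £84,000 = £17,000
  Base: £505,000 − £17,000 = £488,000
  £488,000 × 26% = £126,880

Excess of tentative minimum tax over ordinary income tax: £126,880 − £67,860 = £59,020.

£59,020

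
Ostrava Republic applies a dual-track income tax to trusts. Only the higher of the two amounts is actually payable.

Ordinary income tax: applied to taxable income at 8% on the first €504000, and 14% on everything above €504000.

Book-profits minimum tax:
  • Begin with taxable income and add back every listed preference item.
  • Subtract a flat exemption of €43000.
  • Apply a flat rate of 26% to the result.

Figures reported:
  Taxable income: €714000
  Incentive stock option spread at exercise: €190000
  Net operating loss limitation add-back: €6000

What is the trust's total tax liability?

Book-profits minimum tax:
  Adjusted income: €714000 + €190000 + €6000 = €910000
  Less exemption €43000 → base €867000
  €867000 × 26% = €225420

Ordinary income tax:
  €504000 × 8% = €40320
  €210000 × 14% = €29400
  → €69720

€225420 > €69720, so the book-profits minimum tax is the binding amount.

€225420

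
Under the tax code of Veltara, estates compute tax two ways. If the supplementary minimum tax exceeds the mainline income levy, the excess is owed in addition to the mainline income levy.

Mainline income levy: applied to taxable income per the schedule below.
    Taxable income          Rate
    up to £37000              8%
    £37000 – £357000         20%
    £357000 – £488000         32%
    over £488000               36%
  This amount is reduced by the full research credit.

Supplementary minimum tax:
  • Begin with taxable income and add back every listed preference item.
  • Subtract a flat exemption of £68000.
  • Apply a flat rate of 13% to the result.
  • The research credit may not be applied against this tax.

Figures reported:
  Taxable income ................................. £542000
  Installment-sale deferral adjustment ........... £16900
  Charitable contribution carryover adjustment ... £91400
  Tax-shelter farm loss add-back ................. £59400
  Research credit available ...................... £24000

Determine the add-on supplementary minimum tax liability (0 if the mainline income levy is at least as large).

£0

Mainline income levy:
  £37000 × 8% = £2960
  £320000 × 20% = £64000
  £131000 × 32% = £41920
  £54000 × 36% = £19440
  → £128320
  Less research credit £24000 → £104320

Supplementary minimum tax:
  Adjusted income: £542000 + £16900 + £91400 + £59400 = £709700
  Less exemption £68000 → base £641700
  £641700 × 13% = £83421

£83421 ≤ £104320, so no add-on is due.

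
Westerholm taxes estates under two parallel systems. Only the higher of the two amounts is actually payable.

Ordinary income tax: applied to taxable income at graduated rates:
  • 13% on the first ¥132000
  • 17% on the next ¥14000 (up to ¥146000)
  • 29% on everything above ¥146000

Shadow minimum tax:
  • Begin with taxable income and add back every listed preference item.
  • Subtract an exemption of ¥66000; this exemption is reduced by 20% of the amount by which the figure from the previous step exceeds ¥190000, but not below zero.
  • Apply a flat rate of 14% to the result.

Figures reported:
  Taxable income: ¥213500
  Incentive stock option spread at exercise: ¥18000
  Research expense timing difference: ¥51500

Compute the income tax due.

¥39115

Shadow minimum tax:
  Adjusted income: ¥213500 + ¥18000 + ¥51500 = ¥283000
  Exemption: ¥66000 − 20% × (¥283000 − ¥190000) = ¥66000 − ¥18600 = ¥47400
  Base: ¥283000 − ¥47400 = ¥235600
  ¥235600 × 14% = ¥32984

Ordinary income tax:
  ¥132000 × 13% = ¥17160
  ¥14000 × 17% = ¥2380
  ¥67500 × 29% = ¥19575
  → ¥39115

¥39115 > ¥32984, so the ordinary income tax governs.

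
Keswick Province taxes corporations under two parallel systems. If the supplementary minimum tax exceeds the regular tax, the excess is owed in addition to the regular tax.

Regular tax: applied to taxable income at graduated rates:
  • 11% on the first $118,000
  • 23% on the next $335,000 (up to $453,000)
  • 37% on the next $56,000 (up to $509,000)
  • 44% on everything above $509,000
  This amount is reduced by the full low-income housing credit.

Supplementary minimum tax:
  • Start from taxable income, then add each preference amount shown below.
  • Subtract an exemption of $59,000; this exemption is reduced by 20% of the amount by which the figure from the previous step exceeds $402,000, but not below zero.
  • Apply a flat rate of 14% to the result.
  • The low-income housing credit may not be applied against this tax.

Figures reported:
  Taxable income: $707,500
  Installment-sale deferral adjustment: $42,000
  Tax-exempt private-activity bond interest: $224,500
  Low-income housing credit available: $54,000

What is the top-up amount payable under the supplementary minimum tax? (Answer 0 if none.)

Supplementary minimum tax:
  Adjusted income: $707,500 + $42,000 + $224,500 = $974,000
  Exemption: 20% × ($974,000 − $402,000) = $114,400 ≥ $59,000, so the exemption is fully phased out
  Base: $974,000 − $0 = $974,000
  $974,000 × 14% = $136,360

Regular tax:
  $118,000 × 11% = $12,980
  $335,000 × 23% = $77,050
  $56,000 × 37% = $20,720
  $198,500 × 44% = $87,340
  → $198,090
  Less low-income housing credit $54,000 → $144,090

$136,360 ≤ $144,090, so no add-on is due.

$0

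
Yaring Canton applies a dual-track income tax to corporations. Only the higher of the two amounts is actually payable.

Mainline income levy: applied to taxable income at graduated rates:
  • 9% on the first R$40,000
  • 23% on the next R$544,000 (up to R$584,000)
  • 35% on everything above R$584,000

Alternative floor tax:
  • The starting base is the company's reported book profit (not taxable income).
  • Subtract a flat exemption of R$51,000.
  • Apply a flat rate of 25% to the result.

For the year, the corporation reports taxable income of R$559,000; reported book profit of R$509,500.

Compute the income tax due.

Mainline income levy:
  R$40,000 × 9% = R$3,600
  R$519,000 × 23% = R$119,370
  → R$122,970

Alternative floor tax:
  Base (reported book profit): R$509,500
  Less exemption R$51,000 → base R$458,500
  R$458,500 × 25% = R$114,625

R$122,970 > R$114,625, so the mainline income levy governs.

R$122,970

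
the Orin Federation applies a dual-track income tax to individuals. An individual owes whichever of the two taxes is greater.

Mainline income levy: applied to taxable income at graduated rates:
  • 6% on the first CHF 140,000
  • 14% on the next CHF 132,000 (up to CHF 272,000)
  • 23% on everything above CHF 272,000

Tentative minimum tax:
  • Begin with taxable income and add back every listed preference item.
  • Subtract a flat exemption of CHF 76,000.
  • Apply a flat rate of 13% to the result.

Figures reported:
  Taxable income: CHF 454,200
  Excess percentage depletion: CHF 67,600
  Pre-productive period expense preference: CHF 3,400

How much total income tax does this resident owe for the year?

Mainline income levy:
  CHF 140,000 × 6% = CHF 8,400
  CHF 132,000 × 14% = CHF 18,480
  CHF 182,200 × 23% = CHF 41,906
  → CHF 68,786

Tentative minimum tax:
  Adjusted income: CHF 454,200 + CHF 67,600 + CHF 3,400 = CHF 525,200
  Less exemption CHF 76,000 → base CHF 449,200
  CHF 449,200 × 13% = CHF 58,396

CHF 68,786 > CHF 58,396, so the mainline income levy governs.

CHF 68,786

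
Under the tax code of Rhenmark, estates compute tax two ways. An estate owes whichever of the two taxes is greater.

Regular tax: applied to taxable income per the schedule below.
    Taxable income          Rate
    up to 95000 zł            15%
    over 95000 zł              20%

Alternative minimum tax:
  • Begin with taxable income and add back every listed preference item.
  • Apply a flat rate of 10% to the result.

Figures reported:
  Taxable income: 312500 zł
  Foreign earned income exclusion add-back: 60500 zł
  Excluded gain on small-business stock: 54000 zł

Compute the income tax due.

Regular tax:
  95000 zł × 15% = 14250 zł
  217500 zł × 20% = 43500 zł
  → 57750 zł

Alternative minimum tax:
  Adjusted income: 312500 zł + 60500 zł + 54000 zł = 427000 zł
  427000 zł × 10% = 42700 zł

57750 zł > 42700 zł, so the regular tax governs.

57750 zł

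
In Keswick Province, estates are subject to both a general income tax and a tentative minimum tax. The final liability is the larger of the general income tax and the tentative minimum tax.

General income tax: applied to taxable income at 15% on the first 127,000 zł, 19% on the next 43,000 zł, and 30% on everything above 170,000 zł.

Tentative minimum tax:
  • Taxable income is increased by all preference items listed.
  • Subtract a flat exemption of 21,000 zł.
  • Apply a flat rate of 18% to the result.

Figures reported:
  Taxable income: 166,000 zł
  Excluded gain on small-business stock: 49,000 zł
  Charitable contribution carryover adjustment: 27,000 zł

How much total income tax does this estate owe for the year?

39,780 zł

General income tax:
  127,000 zł × 15% = 19,050 zł
  39,000 zł × 19% = 7,410 zł
  → 26,460 zł

Tentative minimum tax:
  Adjusted income: 166,000 zł + 49,000 zł + 27,000 zł = 242,000 zł
  Less exemption 21,000 zł → base 221,000 zł
  221,000 zł × 18% = 39,780 zł

39,780 zł > 26,460 zł, so the tentative minimum tax is the binding amount.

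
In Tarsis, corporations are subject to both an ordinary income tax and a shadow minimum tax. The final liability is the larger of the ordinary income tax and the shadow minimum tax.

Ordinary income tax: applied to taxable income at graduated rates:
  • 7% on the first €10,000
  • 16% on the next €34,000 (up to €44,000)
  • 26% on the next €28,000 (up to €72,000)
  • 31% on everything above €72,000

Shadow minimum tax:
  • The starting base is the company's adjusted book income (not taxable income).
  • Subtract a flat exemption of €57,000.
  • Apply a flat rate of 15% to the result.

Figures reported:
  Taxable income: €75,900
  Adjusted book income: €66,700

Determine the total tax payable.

Ordinary income tax:
  €10,000 × 7% = €700
  €34,000 × 16% = €5,440
  €28,000 × 26% = €7,280
  €3,900 × 31% = €1,209
  → €14,629

Shadow minimum tax:
  Base (adjusted book income): €66,700
  Less exemption €57,000 → base €9,700
  €9,700 × 15% = €1,455

€14,629 > €1,455, so the ordinary income tax governs.

€14,629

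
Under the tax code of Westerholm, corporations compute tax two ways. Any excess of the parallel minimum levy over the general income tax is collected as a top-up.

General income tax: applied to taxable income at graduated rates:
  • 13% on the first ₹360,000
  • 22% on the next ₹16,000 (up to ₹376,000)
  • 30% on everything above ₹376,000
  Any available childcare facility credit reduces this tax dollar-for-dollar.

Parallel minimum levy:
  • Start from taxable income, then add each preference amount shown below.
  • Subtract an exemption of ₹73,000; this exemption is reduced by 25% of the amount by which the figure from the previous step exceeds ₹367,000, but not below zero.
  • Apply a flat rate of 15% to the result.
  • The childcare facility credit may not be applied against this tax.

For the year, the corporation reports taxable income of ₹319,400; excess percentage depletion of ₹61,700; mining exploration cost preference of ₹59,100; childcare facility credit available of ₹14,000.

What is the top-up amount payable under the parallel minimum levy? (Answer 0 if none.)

General income tax:
  ₹319,400 × 13% = ₹41,522
  Less childcare facility credit ₹14,000 → ₹27,522

Parallel minimum levy:
  Adjusted income: ₹319,400 + ₹61,700 + ₹59,100 = ₹440,200
  Exemption: ₹73,000 − 25% × (₹440,200 − ₹367,000) = ₹73,000 − ₹18,300 = ₹54,700
  Base: ₹440,200 − ₹54,700 = ₹385,500
  ₹385,500 × 15% = ₹57,825

Excess of parallel minimum levy over general income tax: ₹57,825 − ₹27,522 = ₹30,303.

₹30,303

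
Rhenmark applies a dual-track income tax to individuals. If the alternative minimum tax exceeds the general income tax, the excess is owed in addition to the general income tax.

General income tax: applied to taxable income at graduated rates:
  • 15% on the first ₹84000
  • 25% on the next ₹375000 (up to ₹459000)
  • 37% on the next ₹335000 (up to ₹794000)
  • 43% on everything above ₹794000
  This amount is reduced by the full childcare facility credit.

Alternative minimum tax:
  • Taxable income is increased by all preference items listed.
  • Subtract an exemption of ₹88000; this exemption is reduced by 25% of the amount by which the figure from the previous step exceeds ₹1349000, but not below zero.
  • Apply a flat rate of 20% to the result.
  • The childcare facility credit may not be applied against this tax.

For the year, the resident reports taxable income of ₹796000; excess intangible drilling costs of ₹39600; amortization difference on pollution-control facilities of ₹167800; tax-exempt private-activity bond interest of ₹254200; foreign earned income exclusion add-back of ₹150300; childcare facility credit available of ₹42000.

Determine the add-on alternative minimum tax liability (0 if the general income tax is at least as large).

₹77765

General income tax:
  ₹84000 × 15% = ₹12600
  ₹375000 × 25% = ₹93750
  ₹335000 × 37% = ₹123950
  ₹2000 × 43% = ₹860
  → ₹231160
  Less childcare facility credit ₹42000 → ₹189160

Alternative minimum tax:
  Adjusted income: ₹796000 + ₹39600 + ₹167800 + ₹254200 + ₹150300 = ₹1407900
  Exemption: ₹88000 − 25% × (₹1407900 − ₹1349000) = ₹88000 − ₹14725 = ₹73275
  Base: ₹1407900 − ₹73275 = ₹1334625
  ₹1334625 × 20% = ₹266925

Excess of alternative minimum tax over general income tax: ₹266925 − ₹189160 = ₹77765.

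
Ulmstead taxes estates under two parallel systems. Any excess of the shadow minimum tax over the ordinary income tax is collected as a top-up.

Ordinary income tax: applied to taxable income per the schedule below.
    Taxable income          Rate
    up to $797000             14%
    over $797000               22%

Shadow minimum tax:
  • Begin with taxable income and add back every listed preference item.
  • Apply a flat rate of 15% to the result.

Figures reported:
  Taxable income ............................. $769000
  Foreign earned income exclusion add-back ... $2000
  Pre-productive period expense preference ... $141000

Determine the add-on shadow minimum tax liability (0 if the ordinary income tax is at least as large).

Shadow minimum tax:
  Adjusted income: $769000 + $2000 + $141000 = $912000
  $912000 × 15% = $136800

Ordinary income tax:
  $769000 × 14% = $107660

Excess of shadow minimum tax over ordinary income tax: $136800 − $107660 = $29140.

$29140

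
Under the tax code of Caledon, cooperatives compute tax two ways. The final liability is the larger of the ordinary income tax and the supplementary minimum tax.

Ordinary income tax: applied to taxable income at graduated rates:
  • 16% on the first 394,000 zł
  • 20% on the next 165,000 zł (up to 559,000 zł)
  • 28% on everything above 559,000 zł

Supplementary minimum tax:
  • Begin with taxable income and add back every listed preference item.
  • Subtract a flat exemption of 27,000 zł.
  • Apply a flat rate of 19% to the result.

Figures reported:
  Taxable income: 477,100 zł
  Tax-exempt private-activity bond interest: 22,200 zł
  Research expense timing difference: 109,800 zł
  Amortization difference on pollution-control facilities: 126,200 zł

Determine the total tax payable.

Supplementary minimum tax:
  Adjusted income: 477,100 zł + 22,200 zł + 109,800 zł + 126,200 zł = 735,300 zł
  Less exemption 27,000 zł → base 708,300 zł
  708,300 zł × 19% = 134,577 zł

Ordinary income tax:
  394,000 zł × 16% = 63,040 zł
  83,100 zł × 20% = 16,620 zł
  → 79,660 zł

134,577 zł > 79,660 zł, so the supplementary minimum tax is the binding amount.

134,577 zł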